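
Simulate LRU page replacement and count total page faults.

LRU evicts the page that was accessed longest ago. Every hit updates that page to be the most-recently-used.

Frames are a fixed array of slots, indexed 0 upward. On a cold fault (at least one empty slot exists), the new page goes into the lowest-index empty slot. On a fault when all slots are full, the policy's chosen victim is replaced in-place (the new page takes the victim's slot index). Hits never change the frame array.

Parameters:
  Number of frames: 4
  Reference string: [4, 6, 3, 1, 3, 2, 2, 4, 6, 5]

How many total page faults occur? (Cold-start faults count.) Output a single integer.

Answer: 8

Derivation:
Step 0: ref 4 → FAULT, frames=[4,-,-,-]
Step 1: ref 6 → FAULT, frames=[4,6,-,-]
Step 2: ref 3 → FAULT, frames=[4,6,3,-]
Step 3: ref 1 → FAULT, frames=[4,6,3,1]
Step 4: ref 3 → HIT, frames=[4,6,3,1]
Step 5: ref 2 → FAULT (evict 4), frames=[2,6,3,1]
Step 6: ref 2 → HIT, frames=[2,6,3,1]
Step 7: ref 4 → FAULT (evict 6), frames=[2,4,3,1]
Step 8: ref 6 → FAULT (evict 1), frames=[2,4,3,6]
Step 9: ref 5 → FAULT (evict 3), frames=[2,4,5,6]
Total faults: 8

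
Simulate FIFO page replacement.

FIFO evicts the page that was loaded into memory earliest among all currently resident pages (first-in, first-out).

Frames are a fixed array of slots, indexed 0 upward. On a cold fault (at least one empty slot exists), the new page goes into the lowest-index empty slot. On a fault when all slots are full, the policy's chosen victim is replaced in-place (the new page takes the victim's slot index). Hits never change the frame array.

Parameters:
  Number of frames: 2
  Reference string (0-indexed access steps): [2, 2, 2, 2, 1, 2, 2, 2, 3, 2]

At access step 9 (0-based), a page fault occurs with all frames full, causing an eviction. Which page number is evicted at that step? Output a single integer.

Answer: 1

Derivation:
Step 0: ref 2 -> FAULT, frames=[2,-]
Step 1: ref 2 -> HIT, frames=[2,-]
Step 2: ref 2 -> HIT, frames=[2,-]
Step 3: ref 2 -> HIT, frames=[2,-]
Step 4: ref 1 -> FAULT, frames=[2,1]
Step 5: ref 2 -> HIT, frames=[2,1]
Step 6: ref 2 -> HIT, frames=[2,1]
Step 7: ref 2 -> HIT, frames=[2,1]
Step 8: ref 3 -> FAULT, evict 2, frames=[3,1]
Step 9: ref 2 -> FAULT, evict 1, frames=[3,2]
At step 9: evicted page 1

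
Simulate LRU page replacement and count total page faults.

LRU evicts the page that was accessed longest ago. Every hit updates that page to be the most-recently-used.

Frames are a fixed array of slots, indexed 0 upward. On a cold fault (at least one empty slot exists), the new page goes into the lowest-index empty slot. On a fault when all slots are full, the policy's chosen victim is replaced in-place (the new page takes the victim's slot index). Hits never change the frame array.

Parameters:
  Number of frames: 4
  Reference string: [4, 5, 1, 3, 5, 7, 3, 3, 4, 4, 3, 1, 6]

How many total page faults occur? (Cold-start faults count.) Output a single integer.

Answer: 8

Derivation:
Step 0: ref 4 → FAULT, frames=[4,-,-,-]
Step 1: ref 5 → FAULT, frames=[4,5,-,-]
Step 2: ref 1 → FAULT, frames=[4,5,1,-]
Step 3: ref 3 → FAULT, frames=[4,5,1,3]
Step 4: ref 5 → HIT, frames=[4,5,1,3]
Step 5: ref 7 → FAULT (evict 4), frames=[7,5,1,3]
Step 6: ref 3 → HIT, frames=[7,5,1,3]
Step 7: ref 3 → HIT, frames=[7,5,1,3]
Step 8: ref 4 → FAULT (evict 1), frames=[7,5,4,3]
Step 9: ref 4 → HIT, frames=[7,5,4,3]
Step 10: ref 3 → HIT, frames=[7,5,4,3]
Step 11: ref 1 → FAULT (evict 5), frames=[7,1,4,3]
Step 12: ref 6 → FAULT (evict 7), frames=[6,1,4,3]
Total faults: 8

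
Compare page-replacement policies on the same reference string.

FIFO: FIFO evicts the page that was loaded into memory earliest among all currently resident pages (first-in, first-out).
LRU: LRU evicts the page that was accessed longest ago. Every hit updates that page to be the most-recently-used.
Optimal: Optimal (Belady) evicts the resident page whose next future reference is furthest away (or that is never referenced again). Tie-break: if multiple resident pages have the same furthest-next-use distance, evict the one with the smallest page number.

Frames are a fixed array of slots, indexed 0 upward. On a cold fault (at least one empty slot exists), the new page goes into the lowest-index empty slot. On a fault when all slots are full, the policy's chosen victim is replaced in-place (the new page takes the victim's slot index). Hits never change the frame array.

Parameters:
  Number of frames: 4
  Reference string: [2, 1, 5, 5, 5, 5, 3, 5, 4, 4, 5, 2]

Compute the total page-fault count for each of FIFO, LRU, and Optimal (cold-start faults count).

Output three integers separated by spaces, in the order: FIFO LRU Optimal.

Answer: 6 6 5

Derivation:
--- FIFO ---
  step 0: ref 2 -> FAULT, frames=[2,-,-,-] (faults so far: 1)
  step 1: ref 1 -> FAULT, frames=[2,1,-,-] (faults so far: 2)
  step 2: ref 5 -> FAULT, frames=[2,1,5,-] (faults so far: 3)
  step 3: ref 5 -> HIT, frames=[2,1,5,-] (faults so far: 3)
  step 4: ref 5 -> HIT, frames=[2,1,5,-] (faults so far: 3)
  step 5: ref 5 -> HIT, frames=[2,1,5,-] (faults so far: 3)
  step 6: ref 3 -> FAULT, frames=[2,1,5,3] (faults so far: 4)
  step 7: ref 5 -> HIT, frames=[2,1,5,3] (faults so far: 4)
  step 8: ref 4 -> FAULT, evict 2, frames=[4,1,5,3] (faults so far: 5)
  step 9: ref 4 -> HIT, frames=[4,1,5,3] (faults so far: 5)
  step 10: ref 5 -> HIT, frames=[4,1,5,3] (faults so far: 5)
  step 11: ref 2 -> FAULT, evict 1, frames=[4,2,5,3] (faults so far: 6)
  FIFO total faults: 6
--- LRU ---
  step 0: ref 2 -> FAULT, frames=[2,-,-,-] (faults so far: 1)
  step 1: ref 1 -> FAULT, frames=[2,1,-,-] (faults so far: 2)
  step 2: ref 5 -> FAULT, frames=[2,1,5,-] (faults so far: 3)
  step 3: ref 5 -> HIT, frames=[2,1,5,-] (faults so far: 3)
  step 4: ref 5 -> HIT, frames=[2,1,5,-] (faults so far: 3)
  step 5: ref 5 -> HIT, frames=[2,1,5,-] (faults so far: 3)
  step 6: ref 3 -> FAULT, frames=[2,1,5,3] (faults so far: 4)
  step 7: ref 5 -> HIT, frames=[2,1,5,3] (faults so far: 4)
  step 8: ref 4 -> FAULT, evict 2, frames=[4,1,5,3] (faults so far: 5)
  step 9: ref 4 -> HIT, frames=[4,1,5,3] (faults so far: 5)
  step 10: ref 5 -> HIT, frames=[4,1,5,3] (faults so far: 5)
  step 11: ref 2 -> FAULT, evict 1, frames=[4,2,5,3] (faults so far: 6)
  LRU total faults: 6
--- Optimal ---
  step 0: ref 2 -> FAULT, frames=[2,-,-,-] (faults so far: 1)
  step 1: ref 1 -> FAULT, frames=[2,1,-,-] (faults so far: 2)
  step 2: ref 5 -> FAULT, frames=[2,1,5,-] (faults so far: 3)
  step 3: ref 5 -> HIT, frames=[2,1,5,-] (faults so far: 3)
  step 4: ref 5 -> HIT, frames=[2,1,5,-] (faults so far: 3)
  step 5: ref 5 -> HIT, frames=[2,1,5,-] (faults so far: 3)
  step 6: ref 3 -> FAULT, frames=[2,1,5,3] (faults so far: 4)
  step 7: ref 5 -> HIT, frames=[2,1,5,3] (faults so far: 4)
  step 8: ref 4 -> FAULT, evict 1, frames=[2,4,5,3] (faults so far: 5)
  step 9: ref 4 -> HIT, frames=[2,4,5,3] (faults so far: 5)
  step 10: ref 5 -> HIT, frames=[2,4,5,3] (faults so far: 5)
  step 11: ref 2 -> HIT, frames=[2,4,5,3] (faults so far: 5)
  Optimal total faults: 5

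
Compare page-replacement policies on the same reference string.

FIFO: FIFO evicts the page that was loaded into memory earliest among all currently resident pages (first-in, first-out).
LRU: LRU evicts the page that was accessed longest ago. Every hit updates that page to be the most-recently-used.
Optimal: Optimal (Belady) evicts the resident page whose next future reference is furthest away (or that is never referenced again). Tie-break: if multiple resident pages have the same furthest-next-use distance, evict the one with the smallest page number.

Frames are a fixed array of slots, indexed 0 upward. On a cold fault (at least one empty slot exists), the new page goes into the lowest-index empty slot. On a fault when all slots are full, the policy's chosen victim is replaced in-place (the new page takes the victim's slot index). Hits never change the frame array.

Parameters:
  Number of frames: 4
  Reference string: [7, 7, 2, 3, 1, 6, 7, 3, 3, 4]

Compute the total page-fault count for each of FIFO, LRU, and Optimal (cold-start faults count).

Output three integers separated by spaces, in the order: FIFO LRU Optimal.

--- FIFO ---
  step 0: ref 7 -> FAULT, frames=[7,-,-,-] (faults so far: 1)
  step 1: ref 7 -> HIT, frames=[7,-,-,-] (faults so far: 1)
  step 2: ref 2 -> FAULT, frames=[7,2,-,-] (faults so far: 2)
  step 3: ref 3 -> FAULT, frames=[7,2,3,-] (faults so far: 3)
  step 4: ref 1 -> FAULT, frames=[7,2,3,1] (faults so far: 4)
  step 5: ref 6 -> FAULT, evict 7, frames=[6,2,3,1] (faults so far: 5)
  step 6: ref 7 -> FAULT, evict 2, frames=[6,7,3,1] (faults so far: 6)
  step 7: ref 3 -> HIT, frames=[6,7,3,1] (faults so far: 6)
  step 8: ref 3 -> HIT, frames=[6,7,3,1] (faults so far: 6)
  step 9: ref 4 -> FAULT, evict 3, frames=[6,7,4,1] (faults so far: 7)
  FIFO total faults: 7
--- LRU ---
  step 0: ref 7 -> FAULT, frames=[7,-,-,-] (faults so far: 1)
  step 1: ref 7 -> HIT, frames=[7,-,-,-] (faults so far: 1)
  step 2: ref 2 -> FAULT, frames=[7,2,-,-] (faults so far: 2)
  step 3: ref 3 -> FAULT, frames=[7,2,3,-] (faults so far: 3)
  step 4: ref 1 -> FAULT, frames=[7,2,3,1] (faults so far: 4)
  step 5: ref 6 -> FAULT, evict 7, frames=[6,2,3,1] (faults so far: 5)
  step 6: ref 7 -> FAULT, evict 2, frames=[6,7,3,1] (faults so far: 6)
  step 7: ref 3 -> HIT, frames=[6,7,3,1] (faults so far: 6)
  step 8: ref 3 -> HIT, frames=[6,7,3,1] (faults so far: 6)
  step 9: ref 4 -> FAULT, evict 1, frames=[6,7,3,4] (faults so far: 7)
  LRU total faults: 7
--- Optimal ---
  step 0: ref 7 -> FAULT, frames=[7,-,-,-] (faults so far: 1)
  step 1: ref 7 -> HIT, frames=[7,-,-,-] (faults so far: 1)
  step 2: ref 2 -> FAULT, frames=[7,2,-,-] (faults so far: 2)
  step 3: ref 3 -> FAULT, frames=[7,2,3,-] (faults so far: 3)
  step 4: ref 1 -> FAULT, frames=[7,2,3,1] (faults so far: 4)
  step 5: ref 6 -> FAULT, evict 1, frames=[7,2,3,6] (faults so far: 5)
  step 6: ref 7 -> HIT, frames=[7,2,3,6] (faults so far: 5)
  step 7: ref 3 -> HIT, frames=[7,2,3,6] (faults so far: 5)
  step 8: ref 3 -> HIT, frames=[7,2,3,6] (faults so far: 5)
  step 9: ref 4 -> FAULT, evict 2, frames=[7,4,3,6] (faults so far: 6)
  Optimal total faults: 6

Answer: 7 7 6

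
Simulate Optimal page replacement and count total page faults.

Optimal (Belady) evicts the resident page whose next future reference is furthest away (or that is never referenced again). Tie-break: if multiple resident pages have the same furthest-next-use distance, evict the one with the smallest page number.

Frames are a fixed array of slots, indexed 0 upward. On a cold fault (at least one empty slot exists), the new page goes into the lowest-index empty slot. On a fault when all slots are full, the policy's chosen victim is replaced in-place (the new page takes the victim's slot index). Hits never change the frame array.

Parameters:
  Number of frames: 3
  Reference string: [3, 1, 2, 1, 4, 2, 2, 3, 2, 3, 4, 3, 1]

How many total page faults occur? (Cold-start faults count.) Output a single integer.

Answer: 5

Derivation:
Step 0: ref 3 → FAULT, frames=[3,-,-]
Step 1: ref 1 → FAULT, frames=[3,1,-]
Step 2: ref 2 → FAULT, frames=[3,1,2]
Step 3: ref 1 → HIT, frames=[3,1,2]
Step 4: ref 4 → FAULT (evict 1), frames=[3,4,2]
Step 5: ref 2 → HIT, frames=[3,4,2]
Step 6: ref 2 → HIT, frames=[3,4,2]
Step 7: ref 3 → HIT, frames=[3,4,2]
Step 8: ref 2 → HIT, frames=[3,4,2]
Step 9: ref 3 → HIT, frames=[3,4,2]
Step 10: ref 4 → HIT, frames=[3,4,2]
Step 11: ref 3 → HIT, frames=[3,4,2]
Step 12: ref 1 → FAULT (evict 2), frames=[3,4,1]
Total faults: 5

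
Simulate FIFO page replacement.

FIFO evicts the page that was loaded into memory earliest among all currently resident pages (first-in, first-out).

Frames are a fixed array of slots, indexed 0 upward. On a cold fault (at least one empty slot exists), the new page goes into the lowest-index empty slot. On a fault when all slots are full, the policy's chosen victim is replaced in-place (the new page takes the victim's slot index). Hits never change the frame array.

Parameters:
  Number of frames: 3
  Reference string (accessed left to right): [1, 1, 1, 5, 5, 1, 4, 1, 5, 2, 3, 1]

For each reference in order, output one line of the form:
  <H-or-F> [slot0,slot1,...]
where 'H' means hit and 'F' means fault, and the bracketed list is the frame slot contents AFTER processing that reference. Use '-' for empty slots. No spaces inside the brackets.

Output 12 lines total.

F [1,-,-]
H [1,-,-]
H [1,-,-]
F [1,5,-]
H [1,5,-]
H [1,5,-]
F [1,5,4]
H [1,5,4]
H [1,5,4]
F [2,5,4]
F [2,3,4]
F [2,3,1]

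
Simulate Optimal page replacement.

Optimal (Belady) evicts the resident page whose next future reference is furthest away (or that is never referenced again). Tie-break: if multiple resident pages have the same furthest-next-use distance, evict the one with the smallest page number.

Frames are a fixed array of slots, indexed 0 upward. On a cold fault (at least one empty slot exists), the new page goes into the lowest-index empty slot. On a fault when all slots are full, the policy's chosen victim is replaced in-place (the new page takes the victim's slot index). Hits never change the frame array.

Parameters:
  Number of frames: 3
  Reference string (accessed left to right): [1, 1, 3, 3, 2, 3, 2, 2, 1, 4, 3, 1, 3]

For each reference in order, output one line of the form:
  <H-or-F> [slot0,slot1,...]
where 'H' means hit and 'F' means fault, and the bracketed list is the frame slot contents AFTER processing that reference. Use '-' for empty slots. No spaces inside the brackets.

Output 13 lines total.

F [1,-,-]
H [1,-,-]
F [1,3,-]
H [1,3,-]
F [1,3,2]
H [1,3,2]
H [1,3,2]
H [1,3,2]
H [1,3,2]
F [1,3,4]
H [1,3,4]
H [1,3,4]
H [1,3,4]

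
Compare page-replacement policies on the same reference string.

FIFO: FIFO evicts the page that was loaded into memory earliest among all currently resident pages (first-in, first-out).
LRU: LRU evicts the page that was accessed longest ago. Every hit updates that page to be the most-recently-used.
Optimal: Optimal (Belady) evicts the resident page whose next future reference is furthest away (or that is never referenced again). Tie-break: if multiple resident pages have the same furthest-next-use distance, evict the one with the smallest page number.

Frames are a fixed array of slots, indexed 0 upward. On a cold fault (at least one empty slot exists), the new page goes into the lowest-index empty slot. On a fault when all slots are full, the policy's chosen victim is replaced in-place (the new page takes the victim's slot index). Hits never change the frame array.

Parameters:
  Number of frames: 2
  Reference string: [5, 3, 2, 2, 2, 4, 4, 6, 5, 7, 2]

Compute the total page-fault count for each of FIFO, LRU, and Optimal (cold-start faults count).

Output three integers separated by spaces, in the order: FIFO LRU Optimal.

Answer: 8 8 7

Derivation:
--- FIFO ---
  step 0: ref 5 -> FAULT, frames=[5,-] (faults so far: 1)
  step 1: ref 3 -> FAULT, frames=[5,3] (faults so far: 2)
  step 2: ref 2 -> FAULT, evict 5, frames=[2,3] (faults so far: 3)
  step 3: ref 2 -> HIT, frames=[2,3] (faults so far: 3)
  step 4: ref 2 -> HIT, frames=[2,3] (faults so far: 3)
  step 5: ref 4 -> FAULT, evict 3, frames=[2,4] (faults so far: 4)
  step 6: ref 4 -> HIT, frames=[2,4] (faults so far: 4)
  step 7: ref 6 -> FAULT, evict 2, frames=[6,4] (faults so far: 5)
  step 8: ref 5 -> FAULT, evict 4, frames=[6,5] (faults so far: 6)
  step 9: ref 7 -> FAULT, evict 6, frames=[7,5] (faults so far: 7)
  step 10: ref 2 -> FAULT, evict 5, frames=[7,2] (faults so far: 8)
  FIFO total faults: 8
--- LRU ---
  step 0: ref 5 -> FAULT, frames=[5,-] (faults so far: 1)
  step 1: ref 3 -> FAULT, frames=[5,3] (faults so far: 2)
  step 2: ref 2 -> FAULT, evict 5, frames=[2,3] (faults so far: 3)
  step 3: ref 2 -> HIT, frames=[2,3] (faults so far: 3)
  step 4: ref 2 -> HIT, frames=[2,3] (faults so far: 3)
  step 5: ref 4 -> FAULT, evict 3, frames=[2,4] (faults so far: 4)
  step 6: ref 4 -> HIT, frames=[2,4] (faults so far: 4)
  step 7: ref 6 -> FAULT, evict 2, frames=[6,4] (faults so far: 5)
  step 8: ref 5 -> FAULT, evict 4, frames=[6,5] (faults so far: 6)
  step 9: ref 7 -> FAULT, evict 6, frames=[7,5] (faults so far: 7)
  step 10: ref 2 -> FAULT, evict 5, frames=[7,2] (faults so far: 8)
  LRU total faults: 8
--- Optimal ---
  step 0: ref 5 -> FAULT, frames=[5,-] (faults so far: 1)
  step 1: ref 3 -> FAULT, frames=[5,3] (faults so far: 2)
  step 2: ref 2 -> FAULT, evict 3, frames=[5,2] (faults so far: 3)
  step 3: ref 2 -> HIT, frames=[5,2] (faults so far: 3)
  step 4: ref 2 -> HIT, frames=[5,2] (faults so far: 3)
  step 5: ref 4 -> FAULT, evict 2, frames=[5,4] (faults so far: 4)
  step 6: ref 4 -> HIT, frames=[5,4] (faults so far: 4)
  step 7: ref 6 -> FAULT, evict 4, frames=[5,6] (faults so far: 5)
  step 8: ref 5 -> HIT, frames=[5,6] (faults so far: 5)
  step 9: ref 7 -> FAULT, evict 5, frames=[7,6] (faults so far: 6)
  step 10: ref 2 -> FAULT, evict 6, frames=[7,2] (faults so far: 7)
  Optimal total faults: 7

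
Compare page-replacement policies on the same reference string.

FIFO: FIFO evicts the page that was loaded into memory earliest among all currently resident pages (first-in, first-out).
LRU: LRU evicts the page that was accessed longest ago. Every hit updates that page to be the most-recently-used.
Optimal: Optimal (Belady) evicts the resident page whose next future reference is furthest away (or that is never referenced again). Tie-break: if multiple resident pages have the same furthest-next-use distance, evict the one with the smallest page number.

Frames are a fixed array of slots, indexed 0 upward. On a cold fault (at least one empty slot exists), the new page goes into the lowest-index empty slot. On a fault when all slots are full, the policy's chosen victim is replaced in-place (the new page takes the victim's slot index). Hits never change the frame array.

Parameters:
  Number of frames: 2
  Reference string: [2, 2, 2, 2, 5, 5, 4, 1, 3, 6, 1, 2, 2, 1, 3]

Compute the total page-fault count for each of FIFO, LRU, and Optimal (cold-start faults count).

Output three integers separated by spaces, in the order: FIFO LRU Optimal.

--- FIFO ---
  step 0: ref 2 -> FAULT, frames=[2,-] (faults so far: 1)
  step 1: ref 2 -> HIT, frames=[2,-] (faults so far: 1)
  step 2: ref 2 -> HIT, frames=[2,-] (faults so far: 1)
  step 3: ref 2 -> HIT, frames=[2,-] (faults so far: 1)
  step 4: ref 5 -> FAULT, frames=[2,5] (faults so far: 2)
  step 5: ref 5 -> HIT, frames=[2,5] (faults so far: 2)
  step 6: ref 4 -> FAULT, evict 2, frames=[4,5] (faults so far: 3)
  step 7: ref 1 -> FAULT, evict 5, frames=[4,1] (faults so far: 4)
  step 8: ref 3 -> FAULT, evict 4, frames=[3,1] (faults so far: 5)
  step 9: ref 6 -> FAULT, evict 1, frames=[3,6] (faults so far: 6)
  step 10: ref 1 -> FAULT, evict 3, frames=[1,6] (faults so far: 7)
  step 11: ref 2 -> FAULT, evict 6, frames=[1,2] (faults so far: 8)
  step 12: ref 2 -> HIT, frames=[1,2] (faults so far: 8)
  step 13: ref 1 -> HIT, frames=[1,2] (faults so far: 8)
  step 14: ref 3 -> FAULT, evict 1, frames=[3,2] (faults so far: 9)
  FIFO total faults: 9
--- LRU ---
  step 0: ref 2 -> FAULT, frames=[2,-] (faults so far: 1)
  step 1: ref 2 -> HIT, frames=[2,-] (faults so far: 1)
  step 2: ref 2 -> HIT, frames=[2,-] (faults so far: 1)
  step 3: ref 2 -> HIT, frames=[2,-] (faults so far: 1)
  step 4: ref 5 -> FAULT, frames=[2,5] (faults so far: 2)
  step 5: ref 5 -> HIT, frames=[2,5] (faults so far: 2)
  step 6: ref 4 -> FAULT, evict 2, frames=[4,5] (faults so far: 3)
  step 7: ref 1 -> FAULT, evict 5, frames=[4,1] (faults so far: 4)
  step 8: ref 3 -> FAULT, evict 4, frames=[3,1] (faults so far: 5)
  step 9: ref 6 -> FAULT, evict 1, frames=[3,6] (faults so far: 6)
  step 10: ref 1 -> FAULT, evict 3, frames=[1,6] (faults so far: 7)
  step 11: ref 2 -> FAULT, evict 6, frames=[1,2] (faults so far: 8)
  step 12: ref 2 -> HIT, frames=[1,2] (faults so far: 8)
  step 13: ref 1 -> HIT, frames=[1,2] (faults so far: 8)
  step 14: ref 3 -> FAULT, evict 2, frames=[1,3] (faults so far: 9)
  LRU total faults: 9
--- Optimal ---
  step 0: ref 2 -> FAULT, frames=[2,-] (faults so far: 1)
  step 1: ref 2 -> HIT, frames=[2,-] (faults so far: 1)
  step 2: ref 2 -> HIT, frames=[2,-] (faults so far: 1)
  step 3: ref 2 -> HIT, frames=[2,-] (faults so far: 1)
  step 4: ref 5 -> FAULT, frames=[2,5] (faults so far: 2)
  step 5: ref 5 -> HIT, frames=[2,5] (faults so far: 2)
  step 6: ref 4 -> FAULT, evict 5, frames=[2,4] (faults so far: 3)
  step 7: ref 1 -> FAULT, evict 4, frames=[2,1] (faults so far: 4)
  step 8: ref 3 -> FAULT, evict 2, frames=[3,1] (faults so far: 5)
  step 9: ref 6 -> FAULT, evict 3, frames=[6,1] (faults so far: 6)
  step 10: ref 1 -> HIT, frames=[6,1] (faults so far: 6)
  step 11: ref 2 -> FAULT, evict 6, frames=[2,1] (faults so far: 7)
  step 12: ref 2 -> HIT, frames=[2,1] (faults so far: 7)
  step 13: ref 1 -> HIT, frames=[2,1] (faults so far: 7)
  step 14: ref 3 -> FAULT, evict 1, frames=[2,3] (faults so far: 8)
  Optimal total faults: 8

Answer: 9 9 8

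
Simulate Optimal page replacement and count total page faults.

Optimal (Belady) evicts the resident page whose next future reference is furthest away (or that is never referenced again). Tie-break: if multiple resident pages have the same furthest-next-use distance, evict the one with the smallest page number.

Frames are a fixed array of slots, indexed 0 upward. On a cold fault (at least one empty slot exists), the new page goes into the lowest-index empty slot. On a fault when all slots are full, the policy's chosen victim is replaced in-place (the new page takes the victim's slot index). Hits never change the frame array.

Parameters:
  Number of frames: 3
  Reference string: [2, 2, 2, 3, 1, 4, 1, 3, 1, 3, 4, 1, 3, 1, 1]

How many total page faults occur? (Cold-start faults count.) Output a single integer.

Answer: 4

Derivation:
Step 0: ref 2 → FAULT, frames=[2,-,-]
Step 1: ref 2 → HIT, frames=[2,-,-]
Step 2: ref 2 → HIT, frames=[2,-,-]
Step 3: ref 3 → FAULT, frames=[2,3,-]
Step 4: ref 1 → FAULT, frames=[2,3,1]
Step 5: ref 4 → FAULT (evict 2), frames=[4,3,1]
Step 6: ref 1 → HIT, frames=[4,3,1]
Step 7: ref 3 → HIT, frames=[4,3,1]
Step 8: ref 1 → HIT, frames=[4,3,1]
Step 9: ref 3 → HIT, frames=[4,3,1]
Step 10: ref 4 → HIT, frames=[4,3,1]
Step 11: ref 1 → HIT, frames=[4,3,1]
Step 12: ref 3 → HIT, frames=[4,3,1]
Step 13: ref 1 → HIT, frames=[4,3,1]
Step 14: ref 1 → HIT, frames=[4,3,1]
Total faults: 4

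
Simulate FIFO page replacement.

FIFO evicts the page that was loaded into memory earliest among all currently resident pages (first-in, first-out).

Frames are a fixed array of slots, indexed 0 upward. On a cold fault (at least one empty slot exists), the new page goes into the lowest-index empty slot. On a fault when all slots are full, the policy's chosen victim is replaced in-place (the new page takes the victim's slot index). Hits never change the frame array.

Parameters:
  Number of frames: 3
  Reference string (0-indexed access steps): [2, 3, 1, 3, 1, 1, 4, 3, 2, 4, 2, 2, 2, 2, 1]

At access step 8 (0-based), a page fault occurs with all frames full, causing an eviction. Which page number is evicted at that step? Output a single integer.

Answer: 3

Derivation:
Step 0: ref 2 -> FAULT, frames=[2,-,-]
Step 1: ref 3 -> FAULT, frames=[2,3,-]
Step 2: ref 1 -> FAULT, frames=[2,3,1]
Step 3: ref 3 -> HIT, frames=[2,3,1]
Step 4: ref 1 -> HIT, frames=[2,3,1]
Step 5: ref 1 -> HIT, frames=[2,3,1]
Step 6: ref 4 -> FAULT, evict 2, frames=[4,3,1]
Step 7: ref 3 -> HIT, frames=[4,3,1]
Step 8: ref 2 -> FAULT, evict 3, frames=[4,2,1]
At step 8: evicted page 3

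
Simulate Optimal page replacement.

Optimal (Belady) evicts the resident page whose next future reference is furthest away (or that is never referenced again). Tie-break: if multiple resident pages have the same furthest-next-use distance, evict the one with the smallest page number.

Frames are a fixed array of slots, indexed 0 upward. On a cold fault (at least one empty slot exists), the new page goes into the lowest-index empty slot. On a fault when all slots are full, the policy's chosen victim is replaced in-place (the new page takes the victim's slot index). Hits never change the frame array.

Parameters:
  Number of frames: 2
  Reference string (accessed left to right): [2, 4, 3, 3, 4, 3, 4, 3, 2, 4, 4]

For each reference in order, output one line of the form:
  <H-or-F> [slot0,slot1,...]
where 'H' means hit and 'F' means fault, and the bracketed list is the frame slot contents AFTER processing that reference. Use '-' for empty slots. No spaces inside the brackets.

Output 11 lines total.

F [2,-]
F [2,4]
F [3,4]
H [3,4]
H [3,4]
H [3,4]
H [3,4]
H [3,4]
F [2,4]
H [2,4]
H [2,4]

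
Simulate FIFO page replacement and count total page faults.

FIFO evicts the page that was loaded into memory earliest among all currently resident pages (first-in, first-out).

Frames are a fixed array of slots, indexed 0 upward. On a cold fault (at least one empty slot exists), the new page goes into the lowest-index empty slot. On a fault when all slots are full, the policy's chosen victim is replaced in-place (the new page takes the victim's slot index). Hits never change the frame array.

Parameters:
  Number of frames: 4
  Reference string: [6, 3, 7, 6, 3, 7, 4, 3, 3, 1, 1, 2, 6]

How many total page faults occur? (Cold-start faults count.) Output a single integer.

Answer: 7

Derivation:
Step 0: ref 6 → FAULT, frames=[6,-,-,-]
Step 1: ref 3 → FAULT, frames=[6,3,-,-]
Step 2: ref 7 → FAULT, frames=[6,3,7,-]
Step 3: ref 6 → HIT, frames=[6,3,7,-]
Step 4: ref 3 → HIT, frames=[6,3,7,-]
Step 5: ref 7 → HIT, frames=[6,3,7,-]
Step 6: ref 4 → FAULT, frames=[6,3,7,4]
Step 7: ref 3 → HIT, frames=[6,3,7,4]
Step 8: ref 3 → HIT, frames=[6,3,7,4]
Step 9: ref 1 → FAULT (evict 6), frames=[1,3,7,4]
Step 10: ref 1 → HIT, frames=[1,3,7,4]
Step 11: ref 2 → FAULT (evict 3), frames=[1,2,7,4]
Step 12: ref 6 → FAULT (evict 7), frames=[1,2,6,4]
Total faults: 7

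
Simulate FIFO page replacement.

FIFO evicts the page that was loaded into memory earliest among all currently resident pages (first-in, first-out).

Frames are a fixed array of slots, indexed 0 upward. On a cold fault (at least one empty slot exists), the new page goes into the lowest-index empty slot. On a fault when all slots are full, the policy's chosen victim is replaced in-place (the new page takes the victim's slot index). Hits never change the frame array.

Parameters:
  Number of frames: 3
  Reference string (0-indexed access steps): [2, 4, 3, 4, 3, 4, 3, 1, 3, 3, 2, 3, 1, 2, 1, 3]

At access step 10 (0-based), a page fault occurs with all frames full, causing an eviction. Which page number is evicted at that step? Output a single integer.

Step 0: ref 2 -> FAULT, frames=[2,-,-]
Step 1: ref 4 -> FAULT, frames=[2,4,-]
Step 2: ref 3 -> FAULT, frames=[2,4,3]
Step 3: ref 4 -> HIT, frames=[2,4,3]
Step 4: ref 3 -> HIT, frames=[2,4,3]
Step 5: ref 4 -> HIT, frames=[2,4,3]
Step 6: ref 3 -> HIT, frames=[2,4,3]
Step 7: ref 1 -> FAULT, evict 2, frames=[1,4,3]
Step 8: ref 3 -> HIT, frames=[1,4,3]
Step 9: ref 3 -> HIT, frames=[1,4,3]
Step 10: ref 2 -> FAULT, evict 4, frames=[1,2,3]
At step 10: evicted page 4

Answer: 4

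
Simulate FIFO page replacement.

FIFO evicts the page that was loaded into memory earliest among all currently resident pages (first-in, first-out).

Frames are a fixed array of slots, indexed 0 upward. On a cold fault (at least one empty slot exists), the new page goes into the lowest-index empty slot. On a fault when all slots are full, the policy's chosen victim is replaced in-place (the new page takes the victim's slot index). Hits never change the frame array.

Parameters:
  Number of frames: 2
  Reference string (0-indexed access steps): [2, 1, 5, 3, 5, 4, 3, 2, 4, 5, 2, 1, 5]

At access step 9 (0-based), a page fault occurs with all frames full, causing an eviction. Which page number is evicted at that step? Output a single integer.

Step 0: ref 2 -> FAULT, frames=[2,-]
Step 1: ref 1 -> FAULT, frames=[2,1]
Step 2: ref 5 -> FAULT, evict 2, frames=[5,1]
Step 3: ref 3 -> FAULT, evict 1, frames=[5,3]
Step 4: ref 5 -> HIT, frames=[5,3]
Step 5: ref 4 -> FAULT, evict 5, frames=[4,3]
Step 6: ref 3 -> HIT, frames=[4,3]
Step 7: ref 2 -> FAULT, evict 3, frames=[4,2]
Step 8: ref 4 -> HIT, frames=[4,2]
Step 9: ref 5 -> FAULT, evict 4, frames=[5,2]
At step 9: evicted page 4

Answer: 4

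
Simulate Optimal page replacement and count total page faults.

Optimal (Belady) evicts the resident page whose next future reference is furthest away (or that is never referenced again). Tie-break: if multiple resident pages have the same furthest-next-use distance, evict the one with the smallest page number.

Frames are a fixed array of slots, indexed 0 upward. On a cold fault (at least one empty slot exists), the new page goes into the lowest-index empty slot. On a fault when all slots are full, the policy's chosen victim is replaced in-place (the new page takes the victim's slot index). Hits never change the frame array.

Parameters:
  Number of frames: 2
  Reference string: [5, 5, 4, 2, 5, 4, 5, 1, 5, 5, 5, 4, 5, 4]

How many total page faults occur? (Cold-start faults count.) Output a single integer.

Answer: 6

Derivation:
Step 0: ref 5 → FAULT, frames=[5,-]
Step 1: ref 5 → HIT, frames=[5,-]
Step 2: ref 4 → FAULT, frames=[5,4]
Step 3: ref 2 → FAULT (evict 4), frames=[5,2]
Step 4: ref 5 → HIT, frames=[5,2]
Step 5: ref 4 → FAULT (evict 2), frames=[5,4]
Step 6: ref 5 → HIT, frames=[5,4]
Step 7: ref 1 → FAULT (evict 4), frames=[5,1]
Step 8: ref 5 → HIT, frames=[5,1]
Step 9: ref 5 → HIT, frames=[5,1]
Step 10: ref 5 → HIT, frames=[5,1]
Step 11: ref 4 → FAULT (evict 1), frames=[5,4]
Step 12: ref 5 → HIT, frames=[5,4]
Step 13: ref 4 → HIT, frames=[5,4]
Total faults: 6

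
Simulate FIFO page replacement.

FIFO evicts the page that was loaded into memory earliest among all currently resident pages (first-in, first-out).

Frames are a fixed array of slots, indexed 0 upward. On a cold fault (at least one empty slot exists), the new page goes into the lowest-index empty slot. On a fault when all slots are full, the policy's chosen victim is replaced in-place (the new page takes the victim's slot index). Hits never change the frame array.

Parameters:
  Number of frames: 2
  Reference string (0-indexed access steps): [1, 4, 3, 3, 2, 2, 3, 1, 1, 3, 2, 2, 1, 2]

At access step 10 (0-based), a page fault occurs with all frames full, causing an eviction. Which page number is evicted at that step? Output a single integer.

Answer: 1

Derivation:
Step 0: ref 1 -> FAULT, frames=[1,-]
Step 1: ref 4 -> FAULT, frames=[1,4]
Step 2: ref 3 -> FAULT, evict 1, frames=[3,4]
Step 3: ref 3 -> HIT, frames=[3,4]
Step 4: ref 2 -> FAULT, evict 4, frames=[3,2]
Step 5: ref 2 -> HIT, frames=[3,2]
Step 6: ref 3 -> HIT, frames=[3,2]
Step 7: ref 1 -> FAULT, evict 3, frames=[1,2]
Step 8: ref 1 -> HIT, frames=[1,2]
Step 9: ref 3 -> FAULT, evict 2, frames=[1,3]
Step 10: ref 2 -> FAULT, evict 1, frames=[2,3]
At step 10: evicted page 1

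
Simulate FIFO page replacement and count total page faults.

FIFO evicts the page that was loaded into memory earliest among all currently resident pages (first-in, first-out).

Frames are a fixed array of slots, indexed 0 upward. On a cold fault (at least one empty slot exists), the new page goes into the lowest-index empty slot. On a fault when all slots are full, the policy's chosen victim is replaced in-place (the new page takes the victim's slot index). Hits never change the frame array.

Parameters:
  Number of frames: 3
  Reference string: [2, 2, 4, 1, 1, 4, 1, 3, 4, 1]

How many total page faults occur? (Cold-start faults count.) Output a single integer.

Step 0: ref 2 → FAULT, frames=[2,-,-]
Step 1: ref 2 → HIT, frames=[2,-,-]
Step 2: ref 4 → FAULT, frames=[2,4,-]
Step 3: ref 1 → FAULT, frames=[2,4,1]
Step 4: ref 1 → HIT, frames=[2,4,1]
Step 5: ref 4 → HIT, frames=[2,4,1]
Step 6: ref 1 → HIT, frames=[2,4,1]
Step 7: ref 3 → FAULT (evict 2), frames=[3,4,1]
Step 8: ref 4 → HIT, frames=[3,4,1]
Step 9: ref 1 → HIT, frames=[3,4,1]
Total faults: 4

Answer: 4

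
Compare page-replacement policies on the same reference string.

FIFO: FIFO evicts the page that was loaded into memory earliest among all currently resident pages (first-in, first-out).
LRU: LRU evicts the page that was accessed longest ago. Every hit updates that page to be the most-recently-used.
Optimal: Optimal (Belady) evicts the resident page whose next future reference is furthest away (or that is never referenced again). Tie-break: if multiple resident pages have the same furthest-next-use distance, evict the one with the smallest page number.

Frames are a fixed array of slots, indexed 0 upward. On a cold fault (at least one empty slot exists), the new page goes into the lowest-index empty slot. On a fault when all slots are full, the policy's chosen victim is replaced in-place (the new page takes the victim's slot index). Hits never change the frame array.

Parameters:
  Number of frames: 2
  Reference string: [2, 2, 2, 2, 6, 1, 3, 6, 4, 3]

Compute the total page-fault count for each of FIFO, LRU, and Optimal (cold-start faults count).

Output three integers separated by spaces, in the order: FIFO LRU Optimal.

Answer: 7 7 5

Derivation:
--- FIFO ---
  step 0: ref 2 -> FAULT, frames=[2,-] (faults so far: 1)
  step 1: ref 2 -> HIT, frames=[2,-] (faults so far: 1)
  step 2: ref 2 -> HIT, frames=[2,-] (faults so far: 1)
  step 3: ref 2 -> HIT, frames=[2,-] (faults so far: 1)
  step 4: ref 6 -> FAULT, frames=[2,6] (faults so far: 2)
  step 5: ref 1 -> FAULT, evict 2, frames=[1,6] (faults so far: 3)
  step 6: ref 3 -> FAULT, evict 6, frames=[1,3] (faults so far: 4)
  step 7: ref 6 -> FAULT, evict 1, frames=[6,3] (faults so far: 5)
  step 8: ref 4 -> FAULT, evict 3, frames=[6,4] (faults so far: 6)
  step 9: ref 3 -> FAULT, evict 6, frames=[3,4] (faults so far: 7)
  FIFO total faults: 7
--- LRU ---
  step 0: ref 2 -> FAULT, frames=[2,-] (faults so far: 1)
  step 1: ref 2 -> HIT, frames=[2,-] (faults so far: 1)
  step 2: ref 2 -> HIT, frames=[2,-] (faults so far: 1)
  step 3: ref 2 -> HIT, frames=[2,-] (faults so far: 1)
  step 4: ref 6 -> FAULT, frames=[2,6] (faults so far: 2)
  step 5: ref 1 -> FAULT, evict 2, frames=[1,6] (faults so far: 3)
  step 6: ref 3 -> FAULT, evict 6, frames=[1,3] (faults so far: 4)
  step 7: ref 6 -> FAULT, evict 1, frames=[6,3] (faults so far: 5)
  step 8: ref 4 -> FAULT, evict 3, frames=[6,4] (faults so far: 6)
  step 9: ref 3 -> FAULT, evict 6, frames=[3,4] (faults so far: 7)
  LRU total faults: 7
--- Optimal ---
  step 0: ref 2 -> FAULT, frames=[2,-] (faults so far: 1)
  step 1: ref 2 -> HIT, frames=[2,-] (faults so far: 1)
  step 2: ref 2 -> HIT, frames=[2,-] (faults so far: 1)
  step 3: ref 2 -> HIT, frames=[2,-] (faults so far: 1)
  step 4: ref 6 -> FAULT, frames=[2,6] (faults so far: 2)
  step 5: ref 1 -> FAULT, evict 2, frames=[1,6] (faults so far: 3)
  step 6: ref 3 -> FAULT, evict 1, frames=[3,6] (faults so far: 4)
  step 7: ref 6 -> HIT, frames=[3,6] (faults so far: 4)
  step 8: ref 4 -> FAULT, evict 6, frames=[3,4] (faults so far: 5)
  step 9: ref 3 -> HIT, frames=[3,4] (faults so far: 5)
  Optimal total faults: 5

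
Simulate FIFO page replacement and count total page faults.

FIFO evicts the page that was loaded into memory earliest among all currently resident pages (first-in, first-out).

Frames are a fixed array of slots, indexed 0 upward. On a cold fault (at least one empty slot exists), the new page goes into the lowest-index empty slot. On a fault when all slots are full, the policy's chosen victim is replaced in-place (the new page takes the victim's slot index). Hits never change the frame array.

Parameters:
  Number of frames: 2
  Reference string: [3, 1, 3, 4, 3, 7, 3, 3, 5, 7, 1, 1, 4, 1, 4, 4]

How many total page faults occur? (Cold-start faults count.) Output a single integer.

Answer: 8

Derivation:
Step 0: ref 3 → FAULT, frames=[3,-]
Step 1: ref 1 → FAULT, frames=[3,1]
Step 2: ref 3 → HIT, frames=[3,1]
Step 3: ref 4 → FAULT (evict 3), frames=[4,1]
Step 4: ref 3 → FAULT (evict 1), frames=[4,3]
Step 5: ref 7 → FAULT (evict 4), frames=[7,3]
Step 6: ref 3 → HIT, frames=[7,3]
Step 7: ref 3 → HIT, frames=[7,3]
Step 8: ref 5 → FAULT (evict 3), frames=[7,5]
Step 9: ref 7 → HIT, frames=[7,5]
Step 10: ref 1 → FAULT (evict 7), frames=[1,5]
Step 11: ref 1 → HIT, frames=[1,5]
Step 12: ref 4 → FAULT (evict 5), frames=[1,4]
Step 13: ref 1 → HIT, frames=[1,4]
Step 14: ref 4 → HIT, frames=[1,4]
Step 15: ref 4 → HIT, frames=[1,4]
Total faults: 8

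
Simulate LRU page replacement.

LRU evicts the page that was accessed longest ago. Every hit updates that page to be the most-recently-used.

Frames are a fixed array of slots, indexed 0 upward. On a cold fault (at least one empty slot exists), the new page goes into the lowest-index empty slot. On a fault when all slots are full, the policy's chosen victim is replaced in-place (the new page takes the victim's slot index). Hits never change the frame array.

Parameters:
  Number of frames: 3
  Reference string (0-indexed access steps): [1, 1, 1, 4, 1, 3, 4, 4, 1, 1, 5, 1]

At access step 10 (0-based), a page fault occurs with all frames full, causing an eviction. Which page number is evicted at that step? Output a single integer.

Step 0: ref 1 -> FAULT, frames=[1,-,-]
Step 1: ref 1 -> HIT, frames=[1,-,-]
Step 2: ref 1 -> HIT, frames=[1,-,-]
Step 3: ref 4 -> FAULT, frames=[1,4,-]
Step 4: ref 1 -> HIT, frames=[1,4,-]
Step 5: ref 3 -> FAULT, frames=[1,4,3]
Step 6: ref 4 -> HIT, frames=[1,4,3]
Step 7: ref 4 -> HIT, frames=[1,4,3]
Step 8: ref 1 -> HIT, frames=[1,4,3]
Step 9: ref 1 -> HIT, frames=[1,4,3]
Step 10: ref 5 -> FAULT, evict 3, frames=[1,4,5]
At step 10: evicted page 3

Answer: 3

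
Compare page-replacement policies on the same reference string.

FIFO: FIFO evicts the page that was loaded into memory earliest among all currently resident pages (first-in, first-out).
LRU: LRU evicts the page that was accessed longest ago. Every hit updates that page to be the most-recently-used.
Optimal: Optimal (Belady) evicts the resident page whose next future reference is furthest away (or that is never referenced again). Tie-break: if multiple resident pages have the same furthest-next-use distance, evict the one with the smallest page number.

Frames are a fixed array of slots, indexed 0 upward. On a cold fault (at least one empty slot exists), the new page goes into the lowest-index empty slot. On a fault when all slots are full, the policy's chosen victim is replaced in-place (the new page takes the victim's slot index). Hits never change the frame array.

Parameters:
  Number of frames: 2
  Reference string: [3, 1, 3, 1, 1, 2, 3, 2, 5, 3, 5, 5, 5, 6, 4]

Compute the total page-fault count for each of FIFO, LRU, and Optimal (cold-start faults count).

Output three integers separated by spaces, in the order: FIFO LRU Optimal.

Answer: 7 8 6

Derivation:
--- FIFO ---
  step 0: ref 3 -> FAULT, frames=[3,-] (faults so far: 1)
  step 1: ref 1 -> FAULT, frames=[3,1] (faults so far: 2)
  step 2: ref 3 -> HIT, frames=[3,1] (faults so far: 2)
  step 3: ref 1 -> HIT, frames=[3,1] (faults so far: 2)
  step 4: ref 1 -> HIT, frames=[3,1] (faults so far: 2)
  step 5: ref 2 -> FAULT, evict 3, frames=[2,1] (faults so far: 3)
  step 6: ref 3 -> FAULT, evict 1, frames=[2,3] (faults so far: 4)
  step 7: ref 2 -> HIT, frames=[2,3] (faults so far: 4)
  step 8: ref 5 -> FAULT, evict 2, frames=[5,3] (faults so far: 5)
  step 9: ref 3 -> HIT, frames=[5,3] (faults so far: 5)
  step 10: ref 5 -> HIT, frames=[5,3] (faults so far: 5)
  step 11: ref 5 -> HIT, frames=[5,3] (faults so far: 5)
  step 12: ref 5 -> HIT, frames=[5,3] (faults so far: 5)
  step 13: ref 6 -> FAULT, evict 3, frames=[5,6] (faults so far: 6)
  step 14: ref 4 -> FAULT, evict 5, frames=[4,6] (faults so far: 7)
  FIFO total faults: 7
--- LRU ---
  step 0: ref 3 -> FAULT, frames=[3,-] (faults so far: 1)
  step 1: ref 1 -> FAULT, frames=[3,1] (faults so far: 2)
  step 2: ref 3 -> HIT, frames=[3,1] (faults so far: 2)
  step 3: ref 1 -> HIT, frames=[3,1] (faults so far: 2)
  step 4: ref 1 -> HIT, frames=[3,1] (faults so far: 2)
  step 5: ref 2 -> FAULT, evict 3, frames=[2,1] (faults so far: 3)
  step 6: ref 3 -> FAULT, evict 1, frames=[2,3] (faults so far: 4)
  step 7: ref 2 -> HIT, frames=[2,3] (faults so far: 4)
  step 8: ref 5 -> FAULT, evict 3, frames=[2,5] (faults so far: 5)
  step 9: ref 3 -> FAULT, evict 2, frames=[3,5] (faults so far: 6)
  step 10: ref 5 -> HIT, frames=[3,5] (faults so far: 6)
  step 11: ref 5 -> HIT, frames=[3,5] (faults so far: 6)
  step 12: ref 5 -> HIT, frames=[3,5] (faults so far: 6)
  step 13: ref 6 -> FAULT, evict 3, frames=[6,5] (faults so far: 7)
  step 14: ref 4 -> FAULT, evict 5, frames=[6,4] (faults so far: 8)
  LRU total faults: 8
--- Optimal ---
  step 0: ref 3 -> FAULT, frames=[3,-] (faults so far: 1)
  step 1: ref 1 -> FAULT, frames=[3,1] (faults so far: 2)
  step 2: ref 3 -> HIT, frames=[3,1] (faults so far: 2)
  step 3: ref 1 -> HIT, frames=[3,1] (faults so far: 2)
  step 4: ref 1 -> HIT, frames=[3,1] (faults so far: 2)
  step 5: ref 2 -> FAULT, evict 1, frames=[3,2] (faults so far: 3)
  step 6: ref 3 -> HIT, frames=[3,2] (faults so far: 3)
  step 7: ref 2 -> HIT, frames=[3,2] (faults so far: 3)
  step 8: ref 5 -> FAULT, evict 2, frames=[3,5] (faults so far: 4)
  step 9: ref 3 -> HIT, frames=[3,5] (faults so far: 4)
  step 10: ref 5 -> HIT, frames=[3,5] (faults so far: 4)
  step 11: ref 5 -> HIT, frames=[3,5] (faults so far: 4)
  step 12: ref 5 -> HIT, frames=[3,5] (faults so far: 4)
  step 13: ref 6 -> FAULT, evict 3, frames=[6,5] (faults so far: 5)
  step 14: ref 4 -> FAULT, evict 5, frames=[6,4] (faults so far: 6)
  Optimal total faults: 6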